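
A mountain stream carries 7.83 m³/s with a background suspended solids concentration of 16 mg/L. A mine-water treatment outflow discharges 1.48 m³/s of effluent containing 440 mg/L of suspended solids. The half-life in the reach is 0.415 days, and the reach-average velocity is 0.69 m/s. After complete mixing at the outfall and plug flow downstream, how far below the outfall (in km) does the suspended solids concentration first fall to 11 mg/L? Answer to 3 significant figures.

72.3 km

Mixed concentration C = ΣQC/ΣQ = (7.830·16.00 + 1.480·440.0) / 9.310 = 776.5/9.310 = 83.40 mg/L.
Half-life 0.415 d → k = ln 2 / 0.415 = 1.670 d⁻¹.
Set 83.40·exp(−k·t) = 11 → t = ln(83.40/11)/k = 104800 s = 29.11 h.
Distance = v·t = 0.69·104800 = 72310 m = 72.31 km.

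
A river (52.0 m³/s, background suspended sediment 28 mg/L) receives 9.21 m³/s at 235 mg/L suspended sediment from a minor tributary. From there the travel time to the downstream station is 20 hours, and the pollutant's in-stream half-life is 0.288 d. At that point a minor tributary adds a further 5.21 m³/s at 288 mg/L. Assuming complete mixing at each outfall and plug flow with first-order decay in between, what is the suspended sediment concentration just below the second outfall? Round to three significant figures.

After mixing, C = (52.00·28.00 + 9.210·235.0) / 61.21 = 3620/61.21 = 59.15 mg/L; combined flow 61.21 m³/s.
Half-life 0.288 d → k = ln 2 / 0.288 = 2.407 d⁻¹.
Applying C = C₀e^(−kt): 59.15 × 0.1346 = 7.960 mg/L.
Second outfall: C = (61.21·7.960 + 5.210·288.0)/66.42 = 29.93 mg/L.

29.9 mg/L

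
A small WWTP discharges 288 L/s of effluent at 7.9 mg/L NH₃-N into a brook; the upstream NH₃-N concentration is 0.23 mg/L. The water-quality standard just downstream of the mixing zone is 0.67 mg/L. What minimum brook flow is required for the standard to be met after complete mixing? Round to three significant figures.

4730 L/s

Set C_mix = 0.67: (Q·0.2300 + 288.0·7.900) / (Q + 288.0) = 0.67
→ Q = 288.0·(7.900 − 0.67)/(0.67 − 0.2300) = 4732 L/s.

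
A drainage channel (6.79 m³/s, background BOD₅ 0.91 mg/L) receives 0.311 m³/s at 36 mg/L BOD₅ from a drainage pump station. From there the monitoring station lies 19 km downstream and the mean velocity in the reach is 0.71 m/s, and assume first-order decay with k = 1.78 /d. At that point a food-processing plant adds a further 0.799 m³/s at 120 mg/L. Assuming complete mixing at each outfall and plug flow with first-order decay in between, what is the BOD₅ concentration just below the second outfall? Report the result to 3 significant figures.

Flow-weighted average: C = (6.790·0.9100 + 0.3110·36.00) / 7.101 = 17.37/7.101 = 2.447 mg/L; combined flow 7.101 m³/s.
Travel time t = 19·1000 / 0.71 = 26760 s = 7.433 h.
Applying C = C₀e^(−kt): 2.447 × 0.5762 = 1.410 mg/L.
At the second outfall, C = (7.101·1.410 + 0.7990·120.0) / (7.101 + 0.7990) = 13.40 mg/L.

13.4 mg/L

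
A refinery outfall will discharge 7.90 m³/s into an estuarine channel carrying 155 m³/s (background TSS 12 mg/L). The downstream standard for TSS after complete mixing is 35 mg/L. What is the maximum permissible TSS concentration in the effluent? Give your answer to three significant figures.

At the limit, (Qr·Cr + Qe·Cₑ)/(Qr + Qe) = 35:
Cₑ = (162.9·35 − 155.0·12.00) / 7.900 = 486.3 mg/L.

486 mg/L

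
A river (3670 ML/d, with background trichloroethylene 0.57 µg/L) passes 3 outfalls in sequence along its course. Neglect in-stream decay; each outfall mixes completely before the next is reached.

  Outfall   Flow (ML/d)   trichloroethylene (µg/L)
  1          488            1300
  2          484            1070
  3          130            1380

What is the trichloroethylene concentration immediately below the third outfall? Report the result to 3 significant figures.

279 µg/L

After outfall 1: Q = 3670 + 488.0 = 4158 ML/d; C = (3670·0.5700 + 488.0·1300)/4158 = 153.1 µg/L.
After outfall 2: Q = 4158 + 484.0 = 4642 ML/d; C = (4158·153.1 + 484.0·1070)/4642 = 248.7 µg/L.
After outfall 3: Q = 4642 + 130.0 = 4772 ML/d; C = (4642·248.7 + 130.0·1380)/4772 = 279.5 µg/L.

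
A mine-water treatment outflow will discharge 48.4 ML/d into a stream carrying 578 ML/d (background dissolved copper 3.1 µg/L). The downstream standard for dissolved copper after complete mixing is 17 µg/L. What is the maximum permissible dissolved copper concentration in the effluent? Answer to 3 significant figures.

183 µg/L

At the limit, (Qr·Cr + Qe·Cₑ)/(Qr + Qe) = 17:
Cₑ = (626.4·17 − 578.0·3.100) / 48.40 = 183.0 µg/L.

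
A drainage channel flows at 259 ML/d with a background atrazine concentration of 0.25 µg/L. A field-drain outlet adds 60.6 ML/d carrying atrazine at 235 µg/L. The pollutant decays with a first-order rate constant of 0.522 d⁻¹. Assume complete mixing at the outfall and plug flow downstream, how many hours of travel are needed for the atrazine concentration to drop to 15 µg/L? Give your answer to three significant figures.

Conservation of mass: C = (259.0·0.2500 + 60.60·235.0) / 319.6 = 14310/319.6 = 44.76 µg/L.
44.76·exp(−k·t) = 15 → t = ln(44.76/15)/k = 181000 s = 50.27 h.

50.3 h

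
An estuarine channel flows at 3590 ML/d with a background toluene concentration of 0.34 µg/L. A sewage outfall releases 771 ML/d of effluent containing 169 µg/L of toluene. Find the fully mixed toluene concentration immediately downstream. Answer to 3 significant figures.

Mass balance: C = (3590·0.3400 + 771.0·169.0) / 4361 = 131500/4361 = 30.16 µg/L.

30.2 µg/L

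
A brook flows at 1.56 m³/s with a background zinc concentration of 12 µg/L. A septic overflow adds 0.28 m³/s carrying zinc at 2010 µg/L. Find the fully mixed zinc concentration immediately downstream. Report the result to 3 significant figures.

316 µg/L

Mixed concentration C = ΣQC/ΣQ = (1.560·12.00 + 0.2800·2010) / 1.840 = 581.5/1.840 = 316.0 µg/L.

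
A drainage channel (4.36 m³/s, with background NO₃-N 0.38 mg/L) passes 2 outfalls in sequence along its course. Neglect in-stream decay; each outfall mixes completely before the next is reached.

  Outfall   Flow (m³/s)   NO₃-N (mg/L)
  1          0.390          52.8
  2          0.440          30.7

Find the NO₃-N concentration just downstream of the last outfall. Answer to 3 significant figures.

After outfall 1: Q = 4.360 + 0.3900 = 4.750 m³/s; C = (4.360·0.3800 + 0.3900·52.80)/4.750 = 4.684 mg/L.
After outfall 2: Q = 4.750 + 0.4400 = 5.190 m³/s; C = (4.750·4.684 + 0.4400·30.70)/5.190 = 6.890 mg/L.

6.89 mg/L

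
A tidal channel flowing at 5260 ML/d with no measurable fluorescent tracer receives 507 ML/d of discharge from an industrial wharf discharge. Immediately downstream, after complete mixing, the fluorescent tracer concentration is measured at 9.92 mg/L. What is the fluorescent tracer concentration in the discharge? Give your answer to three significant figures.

113 mg/L

Mass balance: 5260·0 + 507.0·Cₑ = 5767·9.920
→ Cₑ = (5767·9.920 − 5260·0) / 507.0 = 112.8 mg/L.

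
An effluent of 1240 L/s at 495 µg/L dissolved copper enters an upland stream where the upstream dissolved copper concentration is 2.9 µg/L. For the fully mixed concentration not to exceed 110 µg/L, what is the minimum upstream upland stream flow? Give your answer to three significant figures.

Set C_mix = 110: (Q·2.900 + 1240·495.0) / (Q + 1240) = 110
→ Q = 1240·(495.0 − 110)/(110 − 2.900) = 4458 L/s.

4460 L/s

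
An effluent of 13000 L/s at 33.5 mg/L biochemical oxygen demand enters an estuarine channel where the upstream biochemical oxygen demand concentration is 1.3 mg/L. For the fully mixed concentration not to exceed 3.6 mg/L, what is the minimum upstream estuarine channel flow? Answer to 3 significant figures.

169000 L/s

Set C_mix = 3.6: (Q·1.300 + 13000·33.50) / (Q + 13000) = 3.6
→ Q = 13000·(33.50 − 3.6)/(3.6 − 1.300) = 169000 L/s.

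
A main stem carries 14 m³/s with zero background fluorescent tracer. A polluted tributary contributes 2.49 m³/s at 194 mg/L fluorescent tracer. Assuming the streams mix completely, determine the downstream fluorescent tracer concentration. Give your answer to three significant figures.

29.3 mg/L

Conservation of mass: C = (14.00·0 + 2.490·194.0) / 16.49 = 483.1/16.49 = 29.29 mg/L.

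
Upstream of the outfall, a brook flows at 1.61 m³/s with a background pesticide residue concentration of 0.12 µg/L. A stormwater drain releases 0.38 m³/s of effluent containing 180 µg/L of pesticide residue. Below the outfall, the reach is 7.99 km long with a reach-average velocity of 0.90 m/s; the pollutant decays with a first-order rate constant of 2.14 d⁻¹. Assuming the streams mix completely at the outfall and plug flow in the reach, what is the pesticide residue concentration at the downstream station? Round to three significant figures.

Mixed concentration C = ΣQC/ΣQ = (1.610·0.1200 + 0.3800·180.0) / 1.990 = 68.59/1.990 = 34.47 µg/L.
Travel time t = 7.99·1000 / 0.90 = 8878 s = 2.466 h.
Decay over the reach: 34.47·exp(−kt) = 34.47·0.8026 = 27.67 µg/L.

27.7 µg/L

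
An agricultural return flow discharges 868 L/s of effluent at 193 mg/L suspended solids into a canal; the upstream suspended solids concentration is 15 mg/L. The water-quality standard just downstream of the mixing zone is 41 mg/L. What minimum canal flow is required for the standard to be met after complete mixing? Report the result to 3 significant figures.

Set C_mix = 41: (Q·15.00 + 868.0·193.0) / (Q + 868.0) = 41
→ Q = 868.0·(193.0 − 41)/(41 − 15.00) = 5074 L/s.

5070 L/s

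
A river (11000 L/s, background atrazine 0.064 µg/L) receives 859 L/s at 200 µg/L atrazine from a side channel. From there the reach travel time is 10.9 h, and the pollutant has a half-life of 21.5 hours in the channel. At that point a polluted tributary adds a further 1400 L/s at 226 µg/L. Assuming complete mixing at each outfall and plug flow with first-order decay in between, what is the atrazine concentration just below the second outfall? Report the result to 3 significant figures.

Conservation of mass: C = (11000·0.06400 + 859.0·200.0) / 11860 = 172500/11860 = 14.55 µg/L; combined flow 11860 L/s.
Half-life 21.5 h → k = ln 2 / 21.5 = 0.03224 h⁻¹ = 0.7737 d⁻¹.
First-order decay: C = 14.55·exp(−k·t) = 14.55·0.7037 = 10.24 µg/L.
Second outfall: C = (11860·10.24 + 1400·226.0)/13260 = 33.02 µg/L.

33.0 µg/L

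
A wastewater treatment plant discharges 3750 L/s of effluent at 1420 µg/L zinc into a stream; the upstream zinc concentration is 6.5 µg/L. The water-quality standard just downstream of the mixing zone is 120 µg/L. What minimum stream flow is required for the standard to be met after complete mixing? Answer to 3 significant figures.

43000 L/s

Set C_mix = 120: (Q·6.500 + 3750·1420) / (Q + 3750) = 120
→ Q = 3750·(1420 − 120)/(120 − 6.500) = 42950 L/s.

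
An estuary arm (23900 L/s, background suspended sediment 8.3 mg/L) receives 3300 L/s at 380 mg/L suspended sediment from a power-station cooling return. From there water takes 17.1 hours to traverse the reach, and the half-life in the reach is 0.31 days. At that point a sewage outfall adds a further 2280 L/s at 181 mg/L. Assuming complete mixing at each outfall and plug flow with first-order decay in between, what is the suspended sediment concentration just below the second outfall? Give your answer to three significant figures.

24.0 mg/L

Mass balance: C = (23900·8.300 + 3300·380.0) / 27200 = 1452000/27200 = 53.40 mg/L; combined flow 27200 L/s.
Half-life 0.31 d → k = ln 2 / 0.31 = 2.236 d⁻¹.
After decay, C = 53.40 × e^(−kt) = 53.40 × 0.2033 = 10.85 mg/L.
At the second outfall, C = (27200·10.85 + 2280·181.0) / (27200 + 2280) = 24.01 mg/L.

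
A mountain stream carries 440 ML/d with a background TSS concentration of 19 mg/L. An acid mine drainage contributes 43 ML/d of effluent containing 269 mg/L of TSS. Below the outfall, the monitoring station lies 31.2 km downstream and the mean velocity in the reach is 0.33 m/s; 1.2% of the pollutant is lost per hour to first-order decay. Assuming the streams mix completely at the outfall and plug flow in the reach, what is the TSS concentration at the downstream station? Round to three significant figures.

Mass balance: C = (440.0·19.00 + 43.00·269.0) / 483.0 = 19930/483.0 = 41.26 mg/L.
Travel time t = 31.2·1000 / 0.33 = 94550 s = 26.26 h.
1.2%/h lost → k = −ln(1 − 0.012) = 0.01207 h⁻¹.
Decay over the reach: 41.26·exp(−kt) = 41.26·0.7283 = 30.05 mg/L.

30.0 mg/L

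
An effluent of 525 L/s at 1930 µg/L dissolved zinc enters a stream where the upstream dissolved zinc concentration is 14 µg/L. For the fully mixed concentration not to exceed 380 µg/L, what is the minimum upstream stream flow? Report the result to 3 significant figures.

2220 L/s

Set C_mix = 380: (Q·14.00 + 525.0·1930) / (Q + 525.0) = 380
→ Q = 525.0·(1930 − 380)/(380 − 14.00) = 2223 L/s.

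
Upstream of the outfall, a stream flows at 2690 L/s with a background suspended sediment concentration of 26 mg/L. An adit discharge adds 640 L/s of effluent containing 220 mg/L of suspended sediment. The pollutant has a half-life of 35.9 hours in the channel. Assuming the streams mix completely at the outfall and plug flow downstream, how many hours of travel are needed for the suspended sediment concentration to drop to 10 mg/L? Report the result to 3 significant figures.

95.6 h

After mixing, C = (2690·26.00 + 640.0·220.0) / 3330 = 210700/3330 = 63.29 mg/L.
Half-life 35.9 h → k = ln 2 / 35.9 = 0.01931 h⁻¹ = 0.4634 d⁻¹.
63.29·exp(−k·t) = 10 → t = ln(63.29/10)/k = 344000 s = 95.56 h.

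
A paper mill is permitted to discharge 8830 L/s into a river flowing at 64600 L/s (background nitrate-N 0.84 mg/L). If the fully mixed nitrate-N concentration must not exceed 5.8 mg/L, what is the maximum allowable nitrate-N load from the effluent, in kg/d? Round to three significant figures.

32100 kg/d

Mass balance at the limit: 64600·0.8400 + 8830·Cₑ = 73430·5.8 → Cₑ = 42.09 mg/L.
8830 L/s = 8.830 m³/s. Load = 8.830 m³/s × 42.09 g/m³ × 86 400 s/d = 32110 kg/d.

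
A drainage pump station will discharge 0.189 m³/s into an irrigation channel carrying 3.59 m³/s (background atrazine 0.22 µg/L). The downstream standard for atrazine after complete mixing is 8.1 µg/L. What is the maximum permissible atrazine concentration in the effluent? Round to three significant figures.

158 µg/L

At the limit, (Qr·Cr + Qe·Cₑ)/(Qr + Qe) = 8.1:
Cₑ = (3.779·8.1 − 3.590·0.2200) / 0.1890 = 157.8 µg/L.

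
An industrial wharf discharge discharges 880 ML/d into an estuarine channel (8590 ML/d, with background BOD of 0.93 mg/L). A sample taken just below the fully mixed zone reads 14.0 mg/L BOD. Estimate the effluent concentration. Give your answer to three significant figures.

142 mg/L

Mass balance: 8590·0.9300 + 880.0·Cₑ = 9470·14.00
→ Cₑ = (9470·14.00 − 8590·0.9300) / 880.0 = 141.6 mg/L.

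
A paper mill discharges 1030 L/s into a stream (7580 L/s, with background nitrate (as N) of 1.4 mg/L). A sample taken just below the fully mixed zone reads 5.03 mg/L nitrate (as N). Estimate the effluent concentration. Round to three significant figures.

31.7 mg/L

Mass balance: 7580·1.400 + 1030·Cₑ = 8610·5.030
→ Cₑ = (8610·5.030 − 7580·1.400) / 1030 = 31.74 mg/L.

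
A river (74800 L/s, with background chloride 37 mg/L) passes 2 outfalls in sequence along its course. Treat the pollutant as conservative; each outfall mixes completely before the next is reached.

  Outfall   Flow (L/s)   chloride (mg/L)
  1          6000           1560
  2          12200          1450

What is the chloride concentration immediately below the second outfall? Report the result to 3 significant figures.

321 mg/L

Outfall 1: combined Q = 80800 L/s; C = (74800·37.00 + 6000·1560)/80800 = 150.1 mg/L.
Outfall 2: combined Q = 93000 L/s; C = (80800·150.1 + 12200·1450)/93000 = 320.6 mg/L.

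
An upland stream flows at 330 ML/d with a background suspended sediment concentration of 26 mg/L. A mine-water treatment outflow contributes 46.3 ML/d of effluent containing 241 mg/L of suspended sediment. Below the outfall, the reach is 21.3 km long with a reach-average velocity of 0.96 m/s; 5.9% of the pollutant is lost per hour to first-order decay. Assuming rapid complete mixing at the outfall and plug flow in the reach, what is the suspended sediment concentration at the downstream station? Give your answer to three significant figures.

36.1 mg/L

Conservation of mass: C = (330.0·26.00 + 46.30·241.0) / 376.3 = 19740/376.3 = 52.45 mg/L.
Travel time t = 21.3·1000 / 0.96 = 22190 s = 6.163 h.
5.9%/h lost → k = −ln(1 − 0.059) = 0.06081 h⁻¹.
Decay over the reach: 52.45·exp(−kt) = 52.45·0.6874 = 36.06 mg/L.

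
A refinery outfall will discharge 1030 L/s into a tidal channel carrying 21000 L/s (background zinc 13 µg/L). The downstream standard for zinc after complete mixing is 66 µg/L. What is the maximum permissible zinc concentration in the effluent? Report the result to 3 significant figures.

1150 µg/L

At the limit, (Qr·Cr + Qe·Cₑ)/(Qr + Qe) = 66:
Cₑ = (22030·66 − 21000·13.00) / 1030 = 1147 µg/L.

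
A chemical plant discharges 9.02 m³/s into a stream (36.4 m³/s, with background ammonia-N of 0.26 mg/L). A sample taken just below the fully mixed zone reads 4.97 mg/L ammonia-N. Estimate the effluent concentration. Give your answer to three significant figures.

24.0 mg/L

Mass balance: 36.40·0.2600 + 9.020·Cₑ = 45.42·4.970
→ Cₑ = (45.42·4.970 − 36.40·0.2600) / 9.020 = 23.98 mg/L.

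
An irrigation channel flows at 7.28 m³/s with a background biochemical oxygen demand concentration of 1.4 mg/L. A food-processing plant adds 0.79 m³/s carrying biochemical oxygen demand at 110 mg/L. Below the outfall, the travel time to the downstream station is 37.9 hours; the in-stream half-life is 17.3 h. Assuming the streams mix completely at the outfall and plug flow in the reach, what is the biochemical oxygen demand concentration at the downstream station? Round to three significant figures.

2.64 mg/L

Conservation of mass: C = (7.280·1.400 + 0.7900·110.0) / 8.070 = 97.09/8.070 = 12.03 mg/L.
Half-life 17.3 h → k = ln 2 / 17.3 = 0.04007 h⁻¹ = 0.9616 d⁻¹.
After decay, C = 12.03 × e^(−kt) = 12.03 × 0.2190 = 2.635 mg/L.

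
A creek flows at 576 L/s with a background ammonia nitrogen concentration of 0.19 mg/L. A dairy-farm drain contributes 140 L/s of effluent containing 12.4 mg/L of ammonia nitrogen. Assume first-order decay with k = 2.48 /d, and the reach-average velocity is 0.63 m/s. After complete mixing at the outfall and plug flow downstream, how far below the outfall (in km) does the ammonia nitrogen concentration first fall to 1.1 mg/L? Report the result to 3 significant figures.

Mass balance: C = (576.0·0.1900 + 140.0·12.40) / 716.0 = 1845/716.0 = 2.577 mg/L.
Set 2.577·exp(−k·t) = 1.1 → t = ln(2.577/1.1)/k = 29660 s = 8.240 h.
Distance = v·t = 0.63·29660 = 18690 m = 18.69 km.

18.7 km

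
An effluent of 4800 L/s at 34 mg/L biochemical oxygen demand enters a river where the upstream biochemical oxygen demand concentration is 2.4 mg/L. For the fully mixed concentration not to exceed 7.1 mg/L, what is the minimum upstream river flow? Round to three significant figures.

27500 L/s

Set C_mix = 7.1: (Q·2.400 + 4800·34.00) / (Q + 4800) = 7.1
→ Q = 4800·(34.00 − 7.1)/(7.1 − 2.400) = 27470 L/s.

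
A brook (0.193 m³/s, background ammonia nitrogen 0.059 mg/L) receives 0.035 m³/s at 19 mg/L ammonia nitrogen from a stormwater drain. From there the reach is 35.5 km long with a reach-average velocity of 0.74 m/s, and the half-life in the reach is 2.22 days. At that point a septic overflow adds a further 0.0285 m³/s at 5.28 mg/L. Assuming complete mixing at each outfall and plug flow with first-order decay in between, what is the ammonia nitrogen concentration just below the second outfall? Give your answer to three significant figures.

Mass balance: C = (0.1930·0.05900 + 0.03500·19.00) / 0.2280 = 0.6764/0.2280 = 2.967 mg/L; combined flow 0.2280 m³/s.
Travel time t = 35.5·1000 / 0.74 = 47970 s = 13.33 h.
Half-life 2.22 d → k = ln 2 / 2.22 = 0.3122 d⁻¹.
Applying C = C₀e^(−kt): 2.967 × 0.8408 = 2.494 mg/L.
At the second outfall, C = (0.2280·2.494 + 0.02850·5.280) / (0.2280 + 0.02850) = 2.804 mg/L.

2.80 mg/L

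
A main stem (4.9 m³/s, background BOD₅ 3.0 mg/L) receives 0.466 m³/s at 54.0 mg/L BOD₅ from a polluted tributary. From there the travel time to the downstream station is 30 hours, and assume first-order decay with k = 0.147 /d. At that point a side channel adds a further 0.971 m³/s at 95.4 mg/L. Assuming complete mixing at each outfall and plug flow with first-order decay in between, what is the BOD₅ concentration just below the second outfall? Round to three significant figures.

After mixing, C = (4.900·3.000 + 0.4660·54.00) / 5.366 = 39.86/5.366 = 7.429 mg/L; combined flow 5.366 m³/s.
Decay over the reach: 7.429·exp(−kt) = 7.429·0.8321 = 6.182 mg/L.
Second outfall: C = (5.366·6.182 + 0.9710·95.40)/6.337 = 19.85 mg/L.

19.9 mg/L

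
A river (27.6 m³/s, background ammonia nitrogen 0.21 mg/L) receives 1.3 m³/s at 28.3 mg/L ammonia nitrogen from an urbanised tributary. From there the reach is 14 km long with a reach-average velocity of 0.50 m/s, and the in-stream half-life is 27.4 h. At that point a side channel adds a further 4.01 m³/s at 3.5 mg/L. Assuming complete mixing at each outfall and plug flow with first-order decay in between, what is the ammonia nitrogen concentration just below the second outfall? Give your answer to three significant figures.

After mixing, C = (27.60·0.2100 + 1.300·28.30) / 28.90 = 42.59/28.90 = 1.474 mg/L; combined flow 28.90 m³/s.
Travel time t = 14·1000 / 0.50 = 28000 s = 7.778 h.
Half-life 27.4 h → k = ln 2 / 27.4 = 0.02530 h⁻¹ = 0.6071 d⁻¹.
Decay over the reach: 1.474·exp(−kt) = 1.474·0.8214 = 1.210 mg/L.
At the second outfall, C = (28.90·1.210 + 4.010·3.500) / (28.90 + 4.010) = 1.489 mg/L.

1.49 mg/L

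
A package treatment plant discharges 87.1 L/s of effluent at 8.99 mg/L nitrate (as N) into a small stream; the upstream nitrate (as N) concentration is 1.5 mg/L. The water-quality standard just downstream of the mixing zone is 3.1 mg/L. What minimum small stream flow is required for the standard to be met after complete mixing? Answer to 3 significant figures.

321 L/s

Set C_mix = 3.1: (Q·1.500 + 87.10·8.990) / (Q + 87.10) = 3.1
→ Q = 87.10·(8.990 − 3.1)/(3.1 − 1.500) = 320.6 L/s.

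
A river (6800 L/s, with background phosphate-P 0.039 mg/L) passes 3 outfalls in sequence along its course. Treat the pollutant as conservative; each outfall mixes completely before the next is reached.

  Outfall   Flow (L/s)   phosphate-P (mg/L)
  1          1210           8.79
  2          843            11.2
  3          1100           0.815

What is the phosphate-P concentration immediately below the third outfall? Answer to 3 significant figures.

After outfall 1: Q = 6800 + 1210 = 8010 L/s; C = (6800·0.03900 + 1210·8.790)/8010 = 1.361 mg/L.
After outfall 2: Q = 8010 + 843.0 = 8853 L/s; C = (8010·1.361 + 843.0·11.20)/8853 = 2.298 mg/L.
After outfall 3: Q = 8853 + 1100 = 9953 L/s; C = (8853·2.298 + 1100·0.8150)/9953 = 2.134 mg/L.

2.13 mg/L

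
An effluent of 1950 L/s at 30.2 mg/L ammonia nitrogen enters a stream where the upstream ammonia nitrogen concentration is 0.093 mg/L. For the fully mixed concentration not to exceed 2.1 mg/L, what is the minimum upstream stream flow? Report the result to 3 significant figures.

Set C_mix = 2.1: (Q·0.09300 + 1950·30.20) / (Q + 1950) = 2.1
→ Q = 1950·(30.20 − 2.1)/(2.1 − 0.09300) = 27300 L/s.

27300 L/s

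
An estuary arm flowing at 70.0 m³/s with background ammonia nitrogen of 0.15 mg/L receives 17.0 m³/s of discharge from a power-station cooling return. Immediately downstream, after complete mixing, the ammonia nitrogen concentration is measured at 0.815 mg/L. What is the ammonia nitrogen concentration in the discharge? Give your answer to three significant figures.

Mass balance: 70.00·0.1500 + 17.00·Cₑ = 87.00·0.8150
→ Cₑ = (87.00·0.8150 − 70.00·0.1500) / 17.00 = 3.553 mg/L.

3.55 mg/L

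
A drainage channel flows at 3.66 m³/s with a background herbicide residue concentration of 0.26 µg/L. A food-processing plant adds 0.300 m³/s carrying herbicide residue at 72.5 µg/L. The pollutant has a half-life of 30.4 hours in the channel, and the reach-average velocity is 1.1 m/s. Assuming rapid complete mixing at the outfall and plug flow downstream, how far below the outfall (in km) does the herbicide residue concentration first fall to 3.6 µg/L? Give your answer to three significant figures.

Conservation of mass: C = (3.660·0.2600 + 0.3000·72.50) / 3.960 = 22.70/3.960 = 5.733 µg/L.
Half-life 30.4 h → k = ln 2 / 30.4 = 0.02280 h⁻¹ = 0.5472 d⁻¹.
Set 5.733·exp(−k·t) = 3.6 → t = ln(5.733/3.6)/k = 73460 s = 20.41 h.
Distance = v·t = 1.1·73460 = 80800 m = 80.80 km.

80.8 km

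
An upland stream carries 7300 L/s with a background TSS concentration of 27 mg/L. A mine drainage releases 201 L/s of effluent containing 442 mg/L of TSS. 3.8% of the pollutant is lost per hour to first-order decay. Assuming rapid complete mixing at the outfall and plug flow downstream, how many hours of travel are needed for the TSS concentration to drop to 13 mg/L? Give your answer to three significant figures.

27.8 h

Mass balance: C = (7300·27.00 + 201.0·442.0) / 7501 = 285900/7501 = 38.12 mg/L.
3.8%/h lost → k = −ln(1 − 0.038) = 0.03874 h⁻¹.
38.12·exp(−k·t) = 13 → t = ln(38.12/13)/k = 99970 s = 27.77 h.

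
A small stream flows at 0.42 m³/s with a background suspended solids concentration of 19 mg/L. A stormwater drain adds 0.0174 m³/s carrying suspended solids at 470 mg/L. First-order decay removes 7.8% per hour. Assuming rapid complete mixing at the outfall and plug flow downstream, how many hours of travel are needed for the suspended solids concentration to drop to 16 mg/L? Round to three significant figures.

Mass balance: C = (0.4200·19.00 + 0.01740·470.0) / 0.4374 = 16.16/0.4374 = 36.94 mg/L.
7.8%/h lost → k = −ln(1 − 0.078) = 0.08121 h⁻¹.
36.94·exp(−k·t) = 16 → t = ln(36.94/16)/k = 37090 s = 10.30 h.

10.3 h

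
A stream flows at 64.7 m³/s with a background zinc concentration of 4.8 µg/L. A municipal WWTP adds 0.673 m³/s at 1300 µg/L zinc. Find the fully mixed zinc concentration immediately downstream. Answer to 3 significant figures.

Flow-weighted average: C = (64.70·4.800 + 0.6730·1300) / 65.37 = 1185/65.37 = 18.13 µg/L.

18.1 µg/L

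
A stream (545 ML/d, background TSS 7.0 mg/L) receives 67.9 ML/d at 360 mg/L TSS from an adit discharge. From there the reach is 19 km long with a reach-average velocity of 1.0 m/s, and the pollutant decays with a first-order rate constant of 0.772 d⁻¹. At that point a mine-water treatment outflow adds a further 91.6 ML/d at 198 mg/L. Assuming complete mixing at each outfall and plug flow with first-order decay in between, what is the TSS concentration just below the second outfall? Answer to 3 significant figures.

Flow-weighted average: C = (545.0·7.000 + 67.90·360.0) / 612.9 = 28260/612.9 = 46.11 mg/L; combined flow 612.9 ML/d.
Travel time t = 19·1000 / 1.0 = 19000 s = 5.278 h.
Decay over the reach: 46.11·exp(−kt) = 46.11·0.8439 = 38.91 mg/L.
Second outfall: C = (612.9·38.91 + 91.60·198.0)/704.5 = 59.59 mg/L.

59.6 mg/L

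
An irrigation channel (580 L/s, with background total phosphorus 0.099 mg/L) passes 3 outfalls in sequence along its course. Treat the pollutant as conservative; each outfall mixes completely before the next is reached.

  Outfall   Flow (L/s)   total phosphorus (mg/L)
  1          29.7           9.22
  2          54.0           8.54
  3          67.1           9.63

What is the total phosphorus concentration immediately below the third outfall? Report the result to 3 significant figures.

Outfall 1: combined Q = 609.7 L/s; C = (580.0·0.09900 + 29.70·9.220)/609.7 = 0.5433 mg/L.
Outfall 2: combined Q = 663.7 L/s; C = (609.7·0.5433 + 54.00·8.540)/663.7 = 1.194 mg/L.
Outfall 3: combined Q = 730.8 L/s; C = (663.7·1.194 + 67.10·9.630)/730.8 = 1.969 mg/L.

1.97 mg/L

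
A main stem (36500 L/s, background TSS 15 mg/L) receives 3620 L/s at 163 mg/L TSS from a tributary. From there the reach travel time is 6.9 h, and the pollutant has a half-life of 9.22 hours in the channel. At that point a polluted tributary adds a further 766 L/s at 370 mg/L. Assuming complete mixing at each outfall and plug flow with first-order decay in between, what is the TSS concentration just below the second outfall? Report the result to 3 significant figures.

After mixing, C = (36500·15.00 + 3620·163.0) / 40120 = 1138000/40120 = 28.35 mg/L; combined flow 40120 L/s.
Half-life 9.22 h → k = ln 2 / 9.22 = 0.07518 h⁻¹ = 1.804 d⁻¹.
First-order decay: C = 28.35·exp(−k·t) = 28.35·0.5953 = 16.88 mg/L.
Second outfall: C = (40120·16.88 + 766.0·370.0)/40890 = 23.49 mg/L.

23.5 mg/L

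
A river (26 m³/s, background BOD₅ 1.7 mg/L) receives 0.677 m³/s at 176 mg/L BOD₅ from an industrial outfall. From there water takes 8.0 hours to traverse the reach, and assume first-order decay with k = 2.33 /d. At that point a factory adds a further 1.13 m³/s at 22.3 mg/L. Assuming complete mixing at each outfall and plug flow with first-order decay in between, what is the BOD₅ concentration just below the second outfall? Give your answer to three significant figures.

Conservation of mass: C = (26.00·1.700 + 0.6770·176.0) / 26.68 = 163.4/26.68 = 6.123 mg/L; combined flow 26.68 m³/s.
Decay over the reach: 6.123·exp(−kt) = 6.123·0.4599 = 2.816 mg/L.
Second outfall: C = (26.68·2.816 + 1.130·22.30)/27.81 = 3.608 mg/L.

3.61 mg/L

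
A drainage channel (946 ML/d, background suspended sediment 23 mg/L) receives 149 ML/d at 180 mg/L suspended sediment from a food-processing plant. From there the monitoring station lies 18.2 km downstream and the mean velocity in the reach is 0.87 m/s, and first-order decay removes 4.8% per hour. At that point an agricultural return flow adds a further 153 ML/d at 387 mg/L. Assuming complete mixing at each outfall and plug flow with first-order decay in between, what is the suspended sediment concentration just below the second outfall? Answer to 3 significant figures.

76.7 mg/L

Flow-weighted average: C = (946.0·23.00 + 149.0·180.0) / 1095 = 48580/1095 = 44.36 mg/L; combined flow 1095 ML/d.
Travel time t = 18.2·1000 / 0.87 = 20920 s = 5.811 h.
4.8%/h lost → k = −ln(1 − 0.048) = 0.04919 h⁻¹.
Decay over the reach: 44.36·exp(−kt) = 44.36·0.7514 = 33.33 mg/L.
At the second outfall, C = (1095·33.33 + 153.0·387.0) / (1095 + 153.0) = 76.69 mg/L.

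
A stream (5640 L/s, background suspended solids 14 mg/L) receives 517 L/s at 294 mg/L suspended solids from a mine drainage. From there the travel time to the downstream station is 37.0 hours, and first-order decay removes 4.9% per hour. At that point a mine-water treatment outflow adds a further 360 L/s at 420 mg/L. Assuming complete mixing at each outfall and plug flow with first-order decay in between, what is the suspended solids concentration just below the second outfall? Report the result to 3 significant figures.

28.7 mg/L

Mixed concentration C = ΣQC/ΣQ = (5640·14.00 + 517.0·294.0) / 6157 = 231000/6157 = 37.51 mg/L; combined flow 6157 L/s.
4.9%/h lost → k = −ln(1 − 0.049) = 0.05024 h⁻¹.
After decay, C = 37.51 × e^(−kt) = 37.51 × 0.1558 = 5.846 mg/L.
At the second outfall, C = (6157·5.846 + 360.0·420.0) / (6157 + 360.0) = 28.72 mg/L.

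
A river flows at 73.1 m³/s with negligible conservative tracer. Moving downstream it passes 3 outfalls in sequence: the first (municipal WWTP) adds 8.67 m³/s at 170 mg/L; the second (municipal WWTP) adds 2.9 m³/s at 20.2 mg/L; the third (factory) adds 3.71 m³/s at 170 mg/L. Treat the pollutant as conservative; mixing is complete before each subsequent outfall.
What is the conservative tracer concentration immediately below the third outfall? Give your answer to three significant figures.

Outfall 1: combined Q = 81.77 m³/s; C = (73.10·0 + 8.670·170.0)/81.77 = 18.02 mg/L.
Outfall 2: combined Q = 84.67 m³/s; C = (81.77·18.02 + 2.900·20.20)/84.67 = 18.10 mg/L.
Outfall 3: combined Q = 88.38 m³/s; C = (84.67·18.10 + 3.710·170.0)/88.38 = 24.48 mg/L.

24.5 mg/L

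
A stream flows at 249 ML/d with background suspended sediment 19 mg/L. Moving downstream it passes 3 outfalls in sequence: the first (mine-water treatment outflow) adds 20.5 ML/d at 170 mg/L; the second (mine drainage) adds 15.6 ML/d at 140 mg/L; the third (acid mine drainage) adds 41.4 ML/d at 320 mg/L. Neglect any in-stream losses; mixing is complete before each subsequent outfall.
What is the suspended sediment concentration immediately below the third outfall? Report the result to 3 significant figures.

72.4 mg/L

After outfall 1: Q = 249.0 + 20.50 = 269.5 ML/d; C = (249.0·19.00 + 20.50·170.0)/269.5 = 30.49 mg/L.
After outfall 2: Q = 269.5 + 15.60 = 285.1 ML/d; C = (269.5·30.49 + 15.60·140.0)/285.1 = 36.48 mg/L.
After outfall 3: Q = 285.1 + 41.40 = 326.5 ML/d; C = (285.1·36.48 + 41.40·320.0)/326.5 = 72.43 mg/L.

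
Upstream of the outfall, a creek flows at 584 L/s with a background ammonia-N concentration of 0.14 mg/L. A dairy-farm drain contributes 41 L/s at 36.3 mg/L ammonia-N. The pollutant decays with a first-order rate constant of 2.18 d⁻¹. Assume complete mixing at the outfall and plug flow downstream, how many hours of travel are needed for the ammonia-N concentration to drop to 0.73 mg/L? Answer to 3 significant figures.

13.6 h

Mass balance: C = (584.0·0.1400 + 41.00·36.30) / 625.0 = 1570/625.0 = 2.512 mg/L.
2.512·exp(−k·t) = 0.73 → t = ln(2.512/0.73)/k = 48980 s = 13.61 h.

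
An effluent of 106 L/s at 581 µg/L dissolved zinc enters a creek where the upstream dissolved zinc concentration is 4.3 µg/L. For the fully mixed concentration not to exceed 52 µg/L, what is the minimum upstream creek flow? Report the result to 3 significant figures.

1180 L/s

Set C_mix = 52: (Q·4.300 + 106.0·581.0) / (Q + 106.0) = 52
→ Q = 106.0·(581.0 − 52)/(52 − 4.300) = 1176 L/s.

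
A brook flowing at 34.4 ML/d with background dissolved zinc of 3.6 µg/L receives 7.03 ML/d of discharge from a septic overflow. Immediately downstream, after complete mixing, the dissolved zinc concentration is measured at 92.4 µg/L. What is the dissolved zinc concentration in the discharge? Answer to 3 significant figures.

527 µg/L

Mass balance: 34.40·3.600 + 7.030·Cₑ = 41.43·92.40
→ Cₑ = (41.43·92.40 − 34.40·3.600) / 7.030 = 526.9 µg/L.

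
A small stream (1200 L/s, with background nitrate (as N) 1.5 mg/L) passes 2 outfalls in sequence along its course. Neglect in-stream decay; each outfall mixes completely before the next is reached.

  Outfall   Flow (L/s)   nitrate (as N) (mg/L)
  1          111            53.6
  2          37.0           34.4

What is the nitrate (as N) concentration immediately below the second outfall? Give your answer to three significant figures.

6.69 mg/L

Outfall 1: combined Q = 1311 L/s; C = (1200·1.500 + 111.0·53.60)/1311 = 5.911 mg/L.
Outfall 2: combined Q = 1348 L/s; C = (1311·5.911 + 37.00·34.40)/1348 = 6.693 mg/L.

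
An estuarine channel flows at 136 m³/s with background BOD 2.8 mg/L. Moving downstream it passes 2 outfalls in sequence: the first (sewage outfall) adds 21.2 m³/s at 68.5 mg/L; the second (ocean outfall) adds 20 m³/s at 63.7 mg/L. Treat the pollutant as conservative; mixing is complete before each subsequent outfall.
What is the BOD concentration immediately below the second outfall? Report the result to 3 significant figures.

After outfall 1: Q = 136.0 + 21.20 = 157.2 m³/s; C = (136.0·2.800 + 21.20·68.50)/157.2 = 11.66 mg/L.
After outfall 2: Q = 157.2 + 20.00 = 177.2 m³/s; C = (157.2·11.66 + 20.00·63.70)/177.2 = 17.53 mg/L.

17.5 mg/L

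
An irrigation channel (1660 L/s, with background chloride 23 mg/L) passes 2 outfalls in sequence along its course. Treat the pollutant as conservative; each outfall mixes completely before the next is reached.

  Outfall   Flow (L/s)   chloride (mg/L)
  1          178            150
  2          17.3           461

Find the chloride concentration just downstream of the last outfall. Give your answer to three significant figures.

Outfall 1: combined Q = 1838 L/s; C = (1660·23.00 + 178.0·150.0)/1838 = 35.30 mg/L.
Outfall 2: combined Q = 1855 L/s; C = (1838·35.30 + 17.30·461.0)/1855 = 39.27 mg/L.

39.3 mg/L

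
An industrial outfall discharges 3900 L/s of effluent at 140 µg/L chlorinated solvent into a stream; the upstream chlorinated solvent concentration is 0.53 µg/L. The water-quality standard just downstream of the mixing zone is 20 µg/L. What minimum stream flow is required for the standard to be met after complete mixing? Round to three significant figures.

Set C_mix = 20: (Q·0.5300 + 3900·140.0) / (Q + 3900) = 20
→ Q = 3900·(140.0 − 20)/(20 − 0.5300) = 24040 L/s.

24000 L/s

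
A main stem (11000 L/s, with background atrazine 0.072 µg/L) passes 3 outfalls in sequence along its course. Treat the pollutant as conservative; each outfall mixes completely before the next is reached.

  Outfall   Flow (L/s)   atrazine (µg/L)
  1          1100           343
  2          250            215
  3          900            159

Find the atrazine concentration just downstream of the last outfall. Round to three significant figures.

Outfall 1: combined Q = 12100 L/s; C = (11000·0.07200 + 1100·343.0)/12100 = 31.25 µg/L.
Outfall 2: combined Q = 12350 L/s; C = (12100·31.25 + 250.0·215.0)/12350 = 34.97 µg/L.
Outfall 3: combined Q = 13250 L/s; C = (12350·34.97 + 900.0·159.0)/13250 = 43.39 µg/L.

43.4 µg/L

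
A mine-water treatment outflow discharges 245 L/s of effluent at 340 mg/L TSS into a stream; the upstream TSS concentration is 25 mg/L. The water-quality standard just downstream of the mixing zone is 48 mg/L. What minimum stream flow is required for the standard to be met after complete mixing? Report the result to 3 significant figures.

3110 L/s

Set C_mix = 48: (Q·25.00 + 245.0·340.0) / (Q + 245.0) = 48
→ Q = 245.0·(340.0 − 48)/(48 − 25.00) = 3110 L/s.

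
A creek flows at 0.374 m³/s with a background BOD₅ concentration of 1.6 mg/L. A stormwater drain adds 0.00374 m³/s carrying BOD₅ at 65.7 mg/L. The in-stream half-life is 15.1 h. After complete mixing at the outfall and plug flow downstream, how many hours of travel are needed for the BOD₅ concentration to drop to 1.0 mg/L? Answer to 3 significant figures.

17.5 h

After mixing, C = (0.3740·1.600 + 0.003740·65.70) / 0.3777 = 0.8441/0.3777 = 2.235 mg/L.
Half-life 15.1 h → k = ln 2 / 15.1 = 0.04590 h⁻¹ = 1.102 d⁻¹.
2.235·exp(−k·t) = 1.0 → t = ln(2.235/1.0)/k = 63060 s = 17.52 h.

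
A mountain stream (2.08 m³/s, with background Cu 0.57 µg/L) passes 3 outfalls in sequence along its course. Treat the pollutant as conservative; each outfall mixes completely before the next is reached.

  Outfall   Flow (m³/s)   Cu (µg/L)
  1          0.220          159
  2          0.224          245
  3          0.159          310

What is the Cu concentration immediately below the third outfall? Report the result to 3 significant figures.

52.3 µg/L

Outfall 1: combined Q = 2.300 m³/s; C = (2.080·0.5700 + 0.2200·159.0)/2.300 = 15.72 µg/L.
Outfall 2: combined Q = 2.524 m³/s; C = (2.300·15.72 + 0.2240·245.0)/2.524 = 36.07 µg/L.
Outfall 3: combined Q = 2.683 m³/s; C = (2.524·36.07 + 0.1590·310.0)/2.683 = 52.31 µg/L.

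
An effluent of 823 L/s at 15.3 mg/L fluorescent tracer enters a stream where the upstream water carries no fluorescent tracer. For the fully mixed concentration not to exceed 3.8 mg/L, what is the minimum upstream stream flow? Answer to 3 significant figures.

2490 L/s

Set C_mix = 3.8: (Q·0 + 823.0·15.30) / (Q + 823.0) = 3.8
→ Q = 823.0·(15.30 − 3.8)/(3.8 − 0) = 2491 L/s.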